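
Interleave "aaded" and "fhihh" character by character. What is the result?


Interleaving "aaded" and "fhihh":
  Position 0: 'a' from first, 'f' from second => "af"
  Position 1: 'a' from first, 'h' from second => "ah"
  Position 2: 'd' from first, 'i' from second => "di"
  Position 3: 'e' from first, 'h' from second => "eh"
  Position 4: 'd' from first, 'h' from second => "dh"
Result: afahdiehdh

afahdiehdh


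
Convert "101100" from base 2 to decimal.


Input: "101100" in base 2
Positional expansion:
  Digit '1' (value 1) x 2^5 = 32
  Digit '0' (value 0) x 2^4 = 0
  Digit '1' (value 1) x 2^3 = 8
  Digit '1' (value 1) x 2^2 = 4
  Digit '0' (value 0) x 2^1 = 0
  Digit '0' (value 0) x 2^0 = 0
Sum = 44

44


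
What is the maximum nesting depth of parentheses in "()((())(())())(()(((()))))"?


Input: "()((())(())())(()(((()))))"
Tracking depth:
  Position 0 '(': depth becomes 1
  Position 1 ')': depth becomes 0
  Position 2 '(': depth becomes 1
  Position 3 '(': depth becomes 2
  Position 4 '(': depth becomes 3
  Position 5 ')': depth becomes 2
  Position 6 ')': depth becomes 1
  Position 7 '(': depth becomes 2
  Position 8 '(': depth becomes 3
  Position 9 ')': depth becomes 2
  Position 10 ')': depth becomes 1
  Position 11 '(': depth becomes 2
  Position 12 ')': depth becomes 1
  Position 13 ')': depth becomes 0
  Position 14 '(': depth becomes 1
  Position 15 '(': depth becomes 2
  Position 16 ')': depth becomes 1
  Position 17 '(': depth becomes 2
  Position 18 '(': depth becomes 3
  Position 19 '(': depth becomes 4
  Position 20 '(': depth becomes 5
  Position 21 ')': depth becomes 4
  Position 22 ')': depth becomes 3
  Position 23 ')': depth becomes 2
  Position 24 ')': depth becomes 1
  Position 25 ')': depth becomes 0
Maximum depth reached: 5

5


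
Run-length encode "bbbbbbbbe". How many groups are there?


Input: bbbbbbbbe
Scanning for consecutive runs:
  Group 1: 'b' x 8 (positions 0-7)
  Group 2: 'e' x 1 (positions 8-8)
Total groups: 2

2


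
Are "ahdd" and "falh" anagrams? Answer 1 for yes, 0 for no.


Strings: "ahdd", "falh"
Sorted first:  addh
Sorted second: afhl
Differ at position 1: 'd' vs 'f' => not anagrams

0


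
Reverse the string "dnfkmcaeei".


Input: dnfkmcaeei
Reading characters right to left:
  Position 9: 'i'
  Position 8: 'e'
  Position 7: 'e'
  Position 6: 'a'
  Position 5: 'c'
  Position 4: 'm'
  Position 3: 'k'
  Position 2: 'f'
  Position 1: 'n'
  Position 0: 'd'
Reversed: ieeacmkfnd

ieeacmkfnd


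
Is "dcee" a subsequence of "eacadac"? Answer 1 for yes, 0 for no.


Check if "dcee" is a subsequence of "eacadac"
Greedy scan:
  Position 0 ('e'): no match needed
  Position 1 ('a'): no match needed
  Position 2 ('c'): no match needed
  Position 3 ('a'): no match needed
  Position 4 ('d'): matches sub[0] = 'd'
  Position 5 ('a'): no match needed
  Position 6 ('c'): matches sub[1] = 'c'
Only matched 2/4 characters => not a subsequence

0


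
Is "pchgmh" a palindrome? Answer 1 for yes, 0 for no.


Input: pchgmh
Reversed: hmghcp
  Compare pos 0 ('p') with pos 5 ('h'): MISMATCH
  Compare pos 1 ('c') with pos 4 ('m'): MISMATCH
  Compare pos 2 ('h') with pos 3 ('g'): MISMATCH
Result: not a palindrome

0


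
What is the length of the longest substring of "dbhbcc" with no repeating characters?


Input: "dbhbcc"
Sliding window (track last position of each char):
  Position 0 ('d'): window [0,0] length 1 -- new best
  Position 1 ('b'): window [0,1] length 2 -- new best
  Position 2 ('h'): window [0,2] length 3 -- new best
  Position 3 ('b'): repeat (last at 1), move window start to 2
  Position 3 ('b'): window [2,3] length 2
  Position 4 ('c'): window [2,4] length 3
  Position 5 ('c'): repeat (last at 4), move window start to 5
  Position 5 ('c'): window [5,5] length 1
Longest substring with no repeats: "dbh" with length 3

3


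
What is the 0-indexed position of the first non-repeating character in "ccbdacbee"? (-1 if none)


Input: ccbdacbee
Character frequencies:
  'a': 1
  'b': 2
  'c': 3
  'd': 1
  'e': 2
Scanning left to right for freq == 1:
  Position 0 ('c'): freq=3, skip
  Position 1 ('c'): freq=3, skip
  Position 2 ('b'): freq=2, skip
  Position 3 ('d'): unique! => answer = 3

3


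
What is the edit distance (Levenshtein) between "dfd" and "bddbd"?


Computing edit distance: "dfd" -> "bddbd"
DP table:
           b    d    d    b    d
      0    1    2    3    4    5
  d   1    1    1    2    3    4
  f   2    2    2    2    3    4
  d   3    3    2    2    3    3
Edit distance = dp[3][5] = 3

3


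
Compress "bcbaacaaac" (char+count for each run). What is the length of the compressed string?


Input: bcbaacaaac
Runs:
  'b' x 1 => "b1"
  'c' x 1 => "c1"
  'b' x 1 => "b1"
  'a' x 2 => "a2"
  'c' x 1 => "c1"
  'a' x 3 => "a3"
  'c' x 1 => "c1"
Compressed: "b1c1b1a2c1a3c1"
Compressed length: 14

14


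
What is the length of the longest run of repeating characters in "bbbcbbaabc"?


Input: "bbbcbbaabc"
Scanning for longest run:
  Position 1 ('b'): continues run of 'b', length=2
  Position 2 ('b'): continues run of 'b', length=3
  Position 3 ('c'): new char, reset run to 1
  Position 4 ('b'): new char, reset run to 1
  Position 5 ('b'): continues run of 'b', length=2
  Position 6 ('a'): new char, reset run to 1
  Position 7 ('a'): continues run of 'a', length=2
  Position 8 ('b'): new char, reset run to 1
  Position 9 ('c'): new char, reset run to 1
Longest run: 'b' with length 3

3


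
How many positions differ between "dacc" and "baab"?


Comparing "dacc" and "baab" position by position:
  Position 0: 'd' vs 'b' => DIFFER
  Position 1: 'a' vs 'a' => same
  Position 2: 'c' vs 'a' => DIFFER
  Position 3: 'c' vs 'b' => DIFFER
Positions that differ: 3

3


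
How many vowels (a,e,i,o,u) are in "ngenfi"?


Input: ngenfi
Checking each character:
  'n' at position 0: consonant
  'g' at position 1: consonant
  'e' at position 2: vowel (running total: 1)
  'n' at position 3: consonant
  'f' at position 4: consonant
  'i' at position 5: vowel (running total: 2)
Total vowels: 2

2


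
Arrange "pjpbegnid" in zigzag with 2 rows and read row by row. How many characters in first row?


Zigzag "pjpbegnid" into 2 rows:
Placing characters:
  'p' => row 0
  'j' => row 1
  'p' => row 0
  'b' => row 1
  'e' => row 0
  'g' => row 1
  'n' => row 0
  'i' => row 1
  'd' => row 0
Rows:
  Row 0: "ppend"
  Row 1: "jbgi"
First row length: 5

5


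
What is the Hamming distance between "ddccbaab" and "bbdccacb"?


Comparing "ddccbaab" and "bbdccacb" position by position:
  Position 0: 'd' vs 'b' => differ
  Position 1: 'd' vs 'b' => differ
  Position 2: 'c' vs 'd' => differ
  Position 3: 'c' vs 'c' => same
  Position 4: 'b' vs 'c' => differ
  Position 5: 'a' vs 'a' => same
  Position 6: 'a' vs 'c' => differ
  Position 7: 'b' vs 'b' => same
Total differences (Hamming distance): 5

5


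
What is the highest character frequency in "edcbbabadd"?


Input: edcbbabadd
Character counts:
  'a': 2
  'b': 3
  'c': 1
  'd': 3
  'e': 1
Maximum frequency: 3

3


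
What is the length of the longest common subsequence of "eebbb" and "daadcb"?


LCS of "eebbb" and "daadcb"
DP table:
           d    a    a    d    c    b
      0    0    0    0    0    0    0
  e   0    0    0    0    0    0    0
  e   0    0    0    0    0    0    0
  b   0    0    0    0    0    0    1
  b   0    0    0    0    0    0    1
  b   0    0    0    0    0    0    1
LCS length = dp[5][6] = 1

1


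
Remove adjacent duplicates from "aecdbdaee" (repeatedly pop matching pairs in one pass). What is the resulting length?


Input: aecdbdaee
Stack-based adjacent duplicate removal:
  Read 'a': push. Stack: a
  Read 'e': push. Stack: ae
  Read 'c': push. Stack: aec
  Read 'd': push. Stack: aecd
  Read 'b': push. Stack: aecdb
  Read 'd': push. Stack: aecdbd
  Read 'a': push. Stack: aecdbda
  Read 'e': push. Stack: aecdbdae
  Read 'e': matches stack top 'e' => pop. Stack: aecdbda
Final stack: "aecdbda" (length 7)

7


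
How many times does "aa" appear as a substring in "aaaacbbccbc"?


Searching for "aa" in "aaaacbbccbc"
Scanning each position:
  Position 0: "aa" => MATCH
  Position 1: "aa" => MATCH
  Position 2: "aa" => MATCH
  Position 3: "ac" => no
  Position 4: "cb" => no
  Position 5: "bb" => no
  Position 6: "bc" => no
  Position 7: "cc" => no
  Position 8: "cb" => no
  Position 9: "bc" => no
Total occurrences: 3

3


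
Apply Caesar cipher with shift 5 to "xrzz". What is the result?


Caesar cipher: shift "xrzz" by 5
  'x' (pos 23) + 5 = pos 2 = 'c'
  'r' (pos 17) + 5 = pos 22 = 'w'
  'z' (pos 25) + 5 = pos 4 = 'e'
  'z' (pos 25) + 5 = pos 4 = 'e'
Result: cwee

cwee


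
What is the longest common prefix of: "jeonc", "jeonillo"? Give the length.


Words: jeonc, jeonillo
  Position 0: all 'j' => match
  Position 1: all 'e' => match
  Position 2: all 'o' => match
  Position 3: all 'n' => match
  Position 4: ('c', 'i') => mismatch, stop
LCP = "jeon" (length 4)

4


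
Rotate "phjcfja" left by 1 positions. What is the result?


Input: "phjcfja", rotate left by 1
First 1 characters: "p"
Remaining characters: "hjcfja"
Concatenate remaining + first: "hjcfja" + "p" = "hjcfjap"

hjcfjap


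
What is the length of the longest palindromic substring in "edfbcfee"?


Input: "edfbcfee"
Checking substrings for palindromes:
  [6:8] "ee" (len 2) => palindrome
Longest palindromic substring: "ee" with length 2

2


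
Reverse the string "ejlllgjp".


Input: ejlllgjp
Reading characters right to left:
  Position 7: 'p'
  Position 6: 'j'
  Position 5: 'g'
  Position 4: 'l'
  Position 3: 'l'
  Position 2: 'l'
  Position 1: 'j'
  Position 0: 'e'
Reversed: pjglllje

pjglllje


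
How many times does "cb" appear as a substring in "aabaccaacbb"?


Searching for "cb" in "aabaccaacbb"
Scanning each position:
  Position 0: "aa" => no
  Position 1: "ab" => no
  Position 2: "ba" => no
  Position 3: "ac" => no
  Position 4: "cc" => no
  Position 5: "ca" => no
  Position 6: "aa" => no
  Position 7: "ac" => no
  Position 8: "cb" => MATCH
  Position 9: "bb" => no
Total occurrences: 1

1


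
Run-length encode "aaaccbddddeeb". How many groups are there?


Input: aaaccbddddeeb
Scanning for consecutive runs:
  Group 1: 'a' x 3 (positions 0-2)
  Group 2: 'c' x 2 (positions 3-4)
  Group 3: 'b' x 1 (positions 5-5)
  Group 4: 'd' x 4 (positions 6-9)
  Group 5: 'e' x 2 (positions 10-11)
  Group 6: 'b' x 1 (positions 12-12)
Total groups: 6

6


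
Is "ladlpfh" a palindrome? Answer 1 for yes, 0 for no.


Input: ladlpfh
Reversed: hfpldal
  Compare pos 0 ('l') with pos 6 ('h'): MISMATCH
  Compare pos 1 ('a') with pos 5 ('f'): MISMATCH
  Compare pos 2 ('d') with pos 4 ('p'): MISMATCH
Result: not a palindrome

0


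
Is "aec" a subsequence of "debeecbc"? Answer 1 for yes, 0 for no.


Check if "aec" is a subsequence of "debeecbc"
Greedy scan:
  Position 0 ('d'): no match needed
  Position 1 ('e'): no match needed
  Position 2 ('b'): no match needed
  Position 3 ('e'): no match needed
  Position 4 ('e'): no match needed
  Position 5 ('c'): no match needed
  Position 6 ('b'): no match needed
  Position 7 ('c'): no match needed
Only matched 0/3 characters => not a subsequence

0


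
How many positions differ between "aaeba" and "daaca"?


Comparing "aaeba" and "daaca" position by position:
  Position 0: 'a' vs 'd' => DIFFER
  Position 1: 'a' vs 'a' => same
  Position 2: 'e' vs 'a' => DIFFER
  Position 3: 'b' vs 'c' => DIFFER
  Position 4: 'a' vs 'a' => same
Positions that differ: 3

3


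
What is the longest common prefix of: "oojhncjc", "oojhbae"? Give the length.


Words: oojhncjc, oojhbae
  Position 0: all 'o' => match
  Position 1: all 'o' => match
  Position 2: all 'j' => match
  Position 3: all 'h' => match
  Position 4: ('n', 'b') => mismatch, stop
LCP = "oojh" (length 4)

4


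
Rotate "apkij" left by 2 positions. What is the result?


Input: "apkij", rotate left by 2
First 2 characters: "ap"
Remaining characters: "kij"
Concatenate remaining + first: "kij" + "ap" = "kijap"

kijap


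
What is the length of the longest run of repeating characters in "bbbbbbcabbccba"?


Input: "bbbbbbcabbccba"
Scanning for longest run:
  Position 1 ('b'): continues run of 'b', length=2
  Position 2 ('b'): continues run of 'b', length=3
  Position 3 ('b'): continues run of 'b', length=4
  Position 4 ('b'): continues run of 'b', length=5
  Position 5 ('b'): continues run of 'b', length=6
  Position 6 ('c'): new char, reset run to 1
  Position 7 ('a'): new char, reset run to 1
  Position 8 ('b'): new char, reset run to 1
  Position 9 ('b'): continues run of 'b', length=2
  Position 10 ('c'): new char, reset run to 1
  Position 11 ('c'): continues run of 'c', length=2
  Position 12 ('b'): new char, reset run to 1
  Position 13 ('a'): new char, reset run to 1
Longest run: 'b' with length 6

6


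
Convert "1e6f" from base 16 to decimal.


Input: "1e6f" in base 16
Positional expansion:
  Digit '1' (value 1) x 16^3 = 4096
  Digit 'e' (value 14) x 16^2 = 3584
  Digit '6' (value 6) x 16^1 = 96
  Digit 'f' (value 15) x 16^0 = 15
Sum = 7791

7791


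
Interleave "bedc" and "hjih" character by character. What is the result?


Interleaving "bedc" and "hjih":
  Position 0: 'b' from first, 'h' from second => "bh"
  Position 1: 'e' from first, 'j' from second => "ej"
  Position 2: 'd' from first, 'i' from second => "di"
  Position 3: 'c' from first, 'h' from second => "ch"
Result: bhejdich

bhejdich


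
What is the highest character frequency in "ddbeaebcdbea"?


Input: ddbeaebcdbea
Character counts:
  'a': 2
  'b': 3
  'c': 1
  'd': 3
  'e': 3
Maximum frequency: 3

3


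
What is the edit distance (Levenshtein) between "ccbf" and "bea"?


Computing edit distance: "ccbf" -> "bea"
DP table:
           b    e    a
      0    1    2    3
  c   1    1    2    3
  c   2    2    2    3
  b   3    2    3    3
  f   4    3    3    4
Edit distance = dp[4][3] = 4

4


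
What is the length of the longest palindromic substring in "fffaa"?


Input: "fffaa"
Checking substrings for palindromes:
  [0:3] "fff" (len 3) => palindrome
  [0:2] "ff" (len 2) => palindrome
  [1:3] "ff" (len 2) => palindrome
  [3:5] "aa" (len 2) => palindrome
Longest palindromic substring: "fff" with length 3

3


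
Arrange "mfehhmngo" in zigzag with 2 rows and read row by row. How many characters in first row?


Zigzag "mfehhmngo" into 2 rows:
Placing characters:
  'm' => row 0
  'f' => row 1
  'e' => row 0
  'h' => row 1
  'h' => row 0
  'm' => row 1
  'n' => row 0
  'g' => row 1
  'o' => row 0
Rows:
  Row 0: "mehno"
  Row 1: "fhmg"
First row length: 5

5


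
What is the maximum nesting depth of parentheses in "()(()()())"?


Input: "()(()()())"
Tracking depth:
  Position 0 '(': depth becomes 1
  Position 1 ')': depth becomes 0
  Position 2 '(': depth becomes 1
  Position 3 '(': depth becomes 2
  Position 4 ')': depth becomes 1
  Position 5 '(': depth becomes 2
  Position 6 ')': depth becomes 1
  Position 7 '(': depth becomes 2
  Position 8 ')': depth becomes 1
  Position 9 ')': depth becomes 0
Maximum depth reached: 2

2


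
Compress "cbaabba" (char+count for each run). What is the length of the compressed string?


Input: cbaabba
Runs:
  'c' x 1 => "c1"
  'b' x 1 => "b1"
  'a' x 2 => "a2"
  'b' x 2 => "b2"
  'a' x 1 => "a1"
Compressed: "c1b1a2b2a1"
Compressed length: 10

10


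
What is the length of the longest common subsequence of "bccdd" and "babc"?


LCS of "bccdd" and "babc"
DP table:
           b    a    b    c
      0    0    0    0    0
  b   0    1    1    1    1
  c   0    1    1    1    2
  c   0    1    1    1    2
  d   0    1    1    1    2
  d   0    1    1    1    2
LCS length = dp[5][4] = 2

2


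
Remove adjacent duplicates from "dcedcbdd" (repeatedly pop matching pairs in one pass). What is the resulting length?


Input: dcedcbdd
Stack-based adjacent duplicate removal:
  Read 'd': push. Stack: d
  Read 'c': push. Stack: dc
  Read 'e': push. Stack: dce
  Read 'd': push. Stack: dced
  Read 'c': push. Stack: dcedc
  Read 'b': push. Stack: dcedcb
  Read 'd': push. Stack: dcedcbd
  Read 'd': matches stack top 'd' => pop. Stack: dcedcb
Final stack: "dcedcb" (length 6)

6


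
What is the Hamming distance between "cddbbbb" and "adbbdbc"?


Comparing "cddbbbb" and "adbbdbc" position by position:
  Position 0: 'c' vs 'a' => differ
  Position 1: 'd' vs 'd' => same
  Position 2: 'd' vs 'b' => differ
  Position 3: 'b' vs 'b' => same
  Position 4: 'b' vs 'd' => differ
  Position 5: 'b' vs 'b' => same
  Position 6: 'b' vs 'c' => differ
Total differences (Hamming distance): 4

4


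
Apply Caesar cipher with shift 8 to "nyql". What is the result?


Caesar cipher: shift "nyql" by 8
  'n' (pos 13) + 8 = pos 21 = 'v'
  'y' (pos 24) + 8 = pos 6 = 'g'
  'q' (pos 16) + 8 = pos 24 = 'y'
  'l' (pos 11) + 8 = pos 19 = 't'
Result: vgyt

vgyt


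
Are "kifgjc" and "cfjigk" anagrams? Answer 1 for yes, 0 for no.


Strings: "kifgjc", "cfjigk"
Sorted first:  cfgijk
Sorted second: cfgijk
Sorted forms match => anagrams

1


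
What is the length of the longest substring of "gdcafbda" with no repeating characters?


Input: "gdcafbda"
Sliding window (track last position of each char):
  Position 0 ('g'): window [0,0] length 1 -- new best
  Position 1 ('d'): window [0,1] length 2 -- new best
  Position 2 ('c'): window [0,2] length 3 -- new best
  Position 3 ('a'): window [0,3] length 4 -- new best
  Position 4 ('f'): window [0,4] length 5 -- new best
  Position 5 ('b'): window [0,5] length 6 -- new best
  Position 6 ('d'): repeat (last at 1), move window start to 2
  Position 6 ('d'): window [2,6] length 5
  Position 7 ('a'): repeat (last at 3), move window start to 4
  Position 7 ('a'): window [4,7] length 4
Longest substring with no repeats: "gdcafb" with length 6

6


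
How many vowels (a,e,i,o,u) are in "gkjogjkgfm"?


Input: gkjogjkgfm
Checking each character:
  'g' at position 0: consonant
  'k' at position 1: consonant
  'j' at position 2: consonant
  'o' at position 3: vowel (running total: 1)
  'g' at position 4: consonant
  'j' at position 5: consonant
  'k' at position 6: consonant
  'g' at position 7: consonant
  'f' at position 8: consonant
  'm' at position 9: consonant
Total vowels: 1

1


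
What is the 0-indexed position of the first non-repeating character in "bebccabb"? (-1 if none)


Input: bebccabb
Character frequencies:
  'a': 1
  'b': 4
  'c': 2
  'e': 1
Scanning left to right for freq == 1:
  Position 0 ('b'): freq=4, skip
  Position 1 ('e'): unique! => answer = 1

1


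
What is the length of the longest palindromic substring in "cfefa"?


Input: "cfefa"
Checking substrings for palindromes:
  [1:4] "fef" (len 3) => palindrome
Longest palindromic substring: "fef" with length 3

3


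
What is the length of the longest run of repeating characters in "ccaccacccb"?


Input: "ccaccacccb"
Scanning for longest run:
  Position 1 ('c'): continues run of 'c', length=2
  Position 2 ('a'): new char, reset run to 1
  Position 3 ('c'): new char, reset run to 1
  Position 4 ('c'): continues run of 'c', length=2
  Position 5 ('a'): new char, reset run to 1
  Position 6 ('c'): new char, reset run to 1
  Position 7 ('c'): continues run of 'c', length=2
  Position 8 ('c'): continues run of 'c', length=3
  Position 9 ('b'): new char, reset run to 1
Longest run: 'c' with length 3

3


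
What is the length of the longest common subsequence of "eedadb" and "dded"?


LCS of "eedadb" and "dded"
DP table:
           d    d    e    d
      0    0    0    0    0
  e   0    0    0    1    1
  e   0    0    0    1    1
  d   0    1    1    1    2
  a   0    1    1    1    2
  d   0    1    2    2    2
  b   0    1    2    2    2
LCS length = dp[6][4] = 2

2


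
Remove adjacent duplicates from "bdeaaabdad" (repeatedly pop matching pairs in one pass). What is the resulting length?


Input: bdeaaabdad
Stack-based adjacent duplicate removal:
  Read 'b': push. Stack: b
  Read 'd': push. Stack: bd
  Read 'e': push. Stack: bde
  Read 'a': push. Stack: bdea
  Read 'a': matches stack top 'a' => pop. Stack: bde
  Read 'a': push. Stack: bdea
  Read 'b': push. Stack: bdeab
  Read 'd': push. Stack: bdeabd
  Read 'a': push. Stack: bdeabda
  Read 'd': push. Stack: bdeabdad
Final stack: "bdeabdad" (length 8)

8


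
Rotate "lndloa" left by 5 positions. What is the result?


Input: "lndloa", rotate left by 5
First 5 characters: "lndlo"
Remaining characters: "a"
Concatenate remaining + first: "a" + "lndlo" = "alndlo"

alndlo


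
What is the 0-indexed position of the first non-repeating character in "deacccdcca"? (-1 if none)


Input: deacccdcca
Character frequencies:
  'a': 2
  'c': 5
  'd': 2
  'e': 1
Scanning left to right for freq == 1:
  Position 0 ('d'): freq=2, skip
  Position 1 ('e'): unique! => answer = 1

1


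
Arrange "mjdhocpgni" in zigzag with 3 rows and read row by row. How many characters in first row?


Zigzag "mjdhocpgni" into 3 rows:
Placing characters:
  'm' => row 0
  'j' => row 1
  'd' => row 2
  'h' => row 1
  'o' => row 0
  'c' => row 1
  'p' => row 2
  'g' => row 1
  'n' => row 0
  'i' => row 1
Rows:
  Row 0: "mon"
  Row 1: "jhcgi"
  Row 2: "dp"
First row length: 3

3


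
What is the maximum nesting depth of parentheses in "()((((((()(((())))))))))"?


Input: "()((((((()(((())))))))))"
Tracking depth:
  Position 0 '(': depth becomes 1
  Position 1 ')': depth becomes 0
  Position 2 '(': depth becomes 1
  Position 3 '(': depth becomes 2
  Position 4 '(': depth becomes 3
  Position 5 '(': depth becomes 4
  Position 6 '(': depth becomes 5
  Position 7 '(': depth becomes 6
  Position 8 '(': depth becomes 7
  Position 9 ')': depth becomes 6
  Position 10 '(': depth becomes 7
  Position 11 '(': depth becomes 8
  Position 12 '(': depth becomes 9
  Position 13 '(': depth becomes 10
  Position 14 ')': depth becomes 9
  Position 15 ')': depth becomes 8
  Position 16 ')': depth becomes 7
  Position 17 ')': depth becomes 6
  Position 18 ')': depth becomes 5
  Position 19 ')': depth becomes 4
  Position 20 ')': depth becomes 3
  Position 21 ')': depth becomes 2
  Position 22 ')': depth becomes 1
  Position 23 ')': depth becomes 0
Maximum depth reached: 10

10


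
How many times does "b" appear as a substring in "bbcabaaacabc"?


Searching for "b" in "bbcabaaacabc"
Scanning each position:
  Position 0: "b" => MATCH
  Position 1: "b" => MATCH
  Position 2: "c" => no
  Position 3: "a" => no
  Position 4: "b" => MATCH
  Position 5: "a" => no
  Position 6: "a" => no
  Position 7: "a" => no
  Position 8: "c" => no
  Position 9: "a" => no
  Position 10: "b" => MATCH
  Position 11: "c" => no
Total occurrences: 4

4


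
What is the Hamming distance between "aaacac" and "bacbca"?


Comparing "aaacac" and "bacbca" position by position:
  Position 0: 'a' vs 'b' => differ
  Position 1: 'a' vs 'a' => same
  Position 2: 'a' vs 'c' => differ
  Position 3: 'c' vs 'b' => differ
  Position 4: 'a' vs 'c' => differ
  Position 5: 'c' vs 'a' => differ
Total differences (Hamming distance): 5

5


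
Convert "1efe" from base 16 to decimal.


Input: "1efe" in base 16
Positional expansion:
  Digit '1' (value 1) x 16^3 = 4096
  Digit 'e' (value 14) x 16^2 = 3584
  Digit 'f' (value 15) x 16^1 = 240
  Digit 'e' (value 14) x 16^0 = 14
Sum = 7934

7934


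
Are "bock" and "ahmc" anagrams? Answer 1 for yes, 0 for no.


Strings: "bock", "ahmc"
Sorted first:  bcko
Sorted second: achm
Differ at position 0: 'b' vs 'a' => not anagrams

0


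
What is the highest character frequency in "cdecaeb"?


Input: cdecaeb
Character counts:
  'a': 1
  'b': 1
  'c': 2
  'd': 1
  'e': 2
Maximum frequency: 2

2


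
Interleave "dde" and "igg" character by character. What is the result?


Interleaving "dde" and "igg":
  Position 0: 'd' from first, 'i' from second => "di"
  Position 1: 'd' from first, 'g' from second => "dg"
  Position 2: 'e' from first, 'g' from second => "eg"
Result: didgeg

didgeg


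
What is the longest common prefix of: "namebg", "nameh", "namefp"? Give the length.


Words: namebg, nameh, namefp
  Position 0: all 'n' => match
  Position 1: all 'a' => match
  Position 2: all 'm' => match
  Position 3: all 'e' => match
  Position 4: ('b', 'h', 'f') => mismatch, stop
LCP = "name" (length 4)

4


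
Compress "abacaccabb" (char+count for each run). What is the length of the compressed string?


Input: abacaccabb
Runs:
  'a' x 1 => "a1"
  'b' x 1 => "b1"
  'a' x 1 => "a1"
  'c' x 1 => "c1"
  'a' x 1 => "a1"
  'c' x 2 => "c2"
  'a' x 1 => "a1"
  'b' x 2 => "b2"
Compressed: "a1b1a1c1a1c2a1b2"
Compressed length: 16

16


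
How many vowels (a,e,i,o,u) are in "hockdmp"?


Input: hockdmp
Checking each character:
  'h' at position 0: consonant
  'o' at position 1: vowel (running total: 1)
  'c' at position 2: consonant
  'k' at position 3: consonant
  'd' at position 4: consonant
  'm' at position 5: consonant
  'p' at position 6: consonant
Total vowels: 1

1


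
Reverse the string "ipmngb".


Input: ipmngb
Reading characters right to left:
  Position 5: 'b'
  Position 4: 'g'
  Position 3: 'n'
  Position 2: 'm'
  Position 1: 'p'
  Position 0: 'i'
Reversed: bgnmpi

bgnmpi


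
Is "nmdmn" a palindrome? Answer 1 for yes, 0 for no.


Input: nmdmn
Reversed: nmdmn
  Compare pos 0 ('n') with pos 4 ('n'): match
  Compare pos 1 ('m') with pos 3 ('m'): match
Result: palindrome

1


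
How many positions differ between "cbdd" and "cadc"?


Comparing "cbdd" and "cadc" position by position:
  Position 0: 'c' vs 'c' => same
  Position 1: 'b' vs 'a' => DIFFER
  Position 2: 'd' vs 'd' => same
  Position 3: 'd' vs 'c' => DIFFER
Positions that differ: 2

2


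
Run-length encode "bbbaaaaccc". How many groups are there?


Input: bbbaaaaccc
Scanning for consecutive runs:
  Group 1: 'b' x 3 (positions 0-2)
  Group 2: 'a' x 4 (positions 3-6)
  Group 3: 'c' x 3 (positions 7-9)
Total groups: 3

3


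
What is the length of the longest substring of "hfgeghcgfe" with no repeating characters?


Input: "hfgeghcgfe"
Sliding window (track last position of each char):
  Position 0 ('h'): window [0,0] length 1 -- new best
  Position 1 ('f'): window [0,1] length 2 -- new best
  Position 2 ('g'): window [0,2] length 3 -- new best
  Position 3 ('e'): window [0,3] length 4 -- new best
  Position 4 ('g'): repeat (last at 2), move window start to 3
  Position 4 ('g'): window [3,4] length 2
  Position 5 ('h'): window [3,5] length 3
  Position 6 ('c'): window [3,6] length 4
  Position 7 ('g'): repeat (last at 4), move window start to 5
  Position 7 ('g'): window [5,7] length 3
  Position 8 ('f'): window [5,8] length 4
  Position 9 ('e'): window [5,9] length 5 -- new best
Longest substring with no repeats: "hcgfe" with length 5

5


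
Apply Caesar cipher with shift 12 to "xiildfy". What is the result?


Caesar cipher: shift "xiildfy" by 12
  'x' (pos 23) + 12 = pos 9 = 'j'
  'i' (pos 8) + 12 = pos 20 = 'u'
  'i' (pos 8) + 12 = pos 20 = 'u'
  'l' (pos 11) + 12 = pos 23 = 'x'
  'd' (pos 3) + 12 = pos 15 = 'p'
  'f' (pos 5) + 12 = pos 17 = 'r'
  'y' (pos 24) + 12 = pos 10 = 'k'
Result: juuxprk

juuxprk


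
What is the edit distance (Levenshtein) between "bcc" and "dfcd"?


Computing edit distance: "bcc" -> "dfcd"
DP table:
           d    f    c    d
      0    1    2    3    4
  b   1    1    2    3    4
  c   2    2    2    2    3
  c   3    3    3    2    3
Edit distance = dp[3][4] = 3

3


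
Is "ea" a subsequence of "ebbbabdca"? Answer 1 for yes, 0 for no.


Check if "ea" is a subsequence of "ebbbabdca"
Greedy scan:
  Position 0 ('e'): matches sub[0] = 'e'
  Position 1 ('b'): no match needed
  Position 2 ('b'): no match needed
  Position 3 ('b'): no match needed
  Position 4 ('a'): matches sub[1] = 'a'
  Position 5 ('b'): no match needed
  Position 6 ('d'): no match needed
  Position 7 ('c'): no match needed
  Position 8 ('a'): no match needed
All 2 characters matched => is a subsequence

1


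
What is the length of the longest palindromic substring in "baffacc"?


Input: "baffacc"
Checking substrings for palindromes:
  [1:5] "affa" (len 4) => palindrome
  [2:4] "ff" (len 2) => palindrome
  [5:7] "cc" (len 2) => palindrome
Longest palindromic substring: "affa" with length 4

4


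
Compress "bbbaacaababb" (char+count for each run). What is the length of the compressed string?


Input: bbbaacaababb
Runs:
  'b' x 3 => "b3"
  'a' x 2 => "a2"
  'c' x 1 => "c1"
  'a' x 2 => "a2"
  'b' x 1 => "b1"
  'a' x 1 => "a1"
  'b' x 2 => "b2"
Compressed: "b3a2c1a2b1a1b2"
Compressed length: 14

14


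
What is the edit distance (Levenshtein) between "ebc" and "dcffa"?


Computing edit distance: "ebc" -> "dcffa"
DP table:
           d    c    f    f    a
      0    1    2    3    4    5
  e   1    1    2    3    4    5
  b   2    2    2    3    4    5
  c   3    3    2    3    4    5
Edit distance = dp[3][5] = 5

5


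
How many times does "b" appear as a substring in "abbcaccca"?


Searching for "b" in "abbcaccca"
Scanning each position:
  Position 0: "a" => no
  Position 1: "b" => MATCH
  Position 2: "b" => MATCH
  Position 3: "c" => no
  Position 4: "a" => no
  Position 5: "c" => no
  Position 6: "c" => no
  Position 7: "c" => no
  Position 8: "a" => no
Total occurrences: 2

2


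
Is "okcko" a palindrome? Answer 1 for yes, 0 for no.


Input: okcko
Reversed: okcko
  Compare pos 0 ('o') with pos 4 ('o'): match
  Compare pos 1 ('k') with pos 3 ('k'): match
Result: palindrome

1


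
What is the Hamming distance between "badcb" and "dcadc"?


Comparing "badcb" and "dcadc" position by position:
  Position 0: 'b' vs 'd' => differ
  Position 1: 'a' vs 'c' => differ
  Position 2: 'd' vs 'a' => differ
  Position 3: 'c' vs 'd' => differ
  Position 4: 'b' vs 'c' => differ
Total differences (Hamming distance): 5

5


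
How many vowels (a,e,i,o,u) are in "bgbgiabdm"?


Input: bgbgiabdm
Checking each character:
  'b' at position 0: consonant
  'g' at position 1: consonant
  'b' at position 2: consonant
  'g' at position 3: consonant
  'i' at position 4: vowel (running total: 1)
  'a' at position 5: vowel (running total: 2)
  'b' at position 6: consonant
  'd' at position 7: consonant
  'm' at position 8: consonant
Total vowels: 2

2


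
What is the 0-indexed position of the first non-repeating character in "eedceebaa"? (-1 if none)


Input: eedceebaa
Character frequencies:
  'a': 2
  'b': 1
  'c': 1
  'd': 1
  'e': 4
Scanning left to right for freq == 1:
  Position 0 ('e'): freq=4, skip
  Position 1 ('e'): freq=4, skip
  Position 2 ('d'): unique! => answer = 2

2


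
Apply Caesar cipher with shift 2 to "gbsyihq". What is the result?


Caesar cipher: shift "gbsyihq" by 2
  'g' (pos 6) + 2 = pos 8 = 'i'
  'b' (pos 1) + 2 = pos 3 = 'd'
  's' (pos 18) + 2 = pos 20 = 'u'
  'y' (pos 24) + 2 = pos 0 = 'a'
  'i' (pos 8) + 2 = pos 10 = 'k'
  'h' (pos 7) + 2 = pos 9 = 'j'
  'q' (pos 16) + 2 = pos 18 = 's'
Result: iduakjs

iduakjs


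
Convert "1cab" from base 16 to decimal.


Input: "1cab" in base 16
Positional expansion:
  Digit '1' (value 1) x 16^3 = 4096
  Digit 'c' (value 12) x 16^2 = 3072
  Digit 'a' (value 10) x 16^1 = 160
  Digit 'b' (value 11) x 16^0 = 11
Sum = 7339

7339


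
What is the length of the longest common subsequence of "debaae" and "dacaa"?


LCS of "debaae" and "dacaa"
DP table:
           d    a    c    a    a
      0    0    0    0    0    0
  d   0    1    1    1    1    1
  e   0    1    1    1    1    1
  b   0    1    1    1    1    1
  a   0    1    2    2    2    2
  a   0    1    2    2    3    3
  e   0    1    2    2    3    3
LCS length = dp[6][5] = 3

3


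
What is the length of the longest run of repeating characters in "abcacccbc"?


Input: "abcacccbc"
Scanning for longest run:
  Position 1 ('b'): new char, reset run to 1
  Position 2 ('c'): new char, reset run to 1
  Position 3 ('a'): new char, reset run to 1
  Position 4 ('c'): new char, reset run to 1
  Position 5 ('c'): continues run of 'c', length=2
  Position 6 ('c'): continues run of 'c', length=3
  Position 7 ('b'): new char, reset run to 1
  Position 8 ('c'): new char, reset run to 1
Longest run: 'c' with length 3

3


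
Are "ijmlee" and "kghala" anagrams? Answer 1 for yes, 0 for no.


Strings: "ijmlee", "kghala"
Sorted first:  eeijlm
Sorted second: aaghkl
Differ at position 0: 'e' vs 'a' => not anagrams

0


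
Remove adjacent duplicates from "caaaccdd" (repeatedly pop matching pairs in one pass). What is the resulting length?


Input: caaaccdd
Stack-based adjacent duplicate removal:
  Read 'c': push. Stack: c
  Read 'a': push. Stack: ca
  Read 'a': matches stack top 'a' => pop. Stack: c
  Read 'a': push. Stack: ca
  Read 'c': push. Stack: cac
  Read 'c': matches stack top 'c' => pop. Stack: ca
  Read 'd': push. Stack: cad
  Read 'd': matches stack top 'd' => pop. Stack: ca
Final stack: "ca" (length 2)

2


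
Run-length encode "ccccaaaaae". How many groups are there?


Input: ccccaaaaae
Scanning for consecutive runs:
  Group 1: 'c' x 4 (positions 0-3)
  Group 2: 'a' x 5 (positions 4-8)
  Group 3: 'e' x 1 (positions 9-9)
Total groups: 3

3


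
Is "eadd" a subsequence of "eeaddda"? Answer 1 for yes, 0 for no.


Check if "eadd" is a subsequence of "eeaddda"
Greedy scan:
  Position 0 ('e'): matches sub[0] = 'e'
  Position 1 ('e'): no match needed
  Position 2 ('a'): matches sub[1] = 'a'
  Position 3 ('d'): matches sub[2] = 'd'
  Position 4 ('d'): matches sub[3] = 'd'
  Position 5 ('d'): no match needed
  Position 6 ('a'): no match needed
All 4 characters matched => is a subsequence

1


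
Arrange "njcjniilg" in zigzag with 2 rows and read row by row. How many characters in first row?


Zigzag "njcjniilg" into 2 rows:
Placing characters:
  'n' => row 0
  'j' => row 1
  'c' => row 0
  'j' => row 1
  'n' => row 0
  'i' => row 1
  'i' => row 0
  'l' => row 1
  'g' => row 0
Rows:
  Row 0: "ncnig"
  Row 1: "jjil"
First row length: 5

5


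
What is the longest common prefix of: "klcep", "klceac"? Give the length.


Words: klcep, klceac
  Position 0: all 'k' => match
  Position 1: all 'l' => match
  Position 2: all 'c' => match
  Position 3: all 'e' => match
  Position 4: ('p', 'a') => mismatch, stop
LCP = "klce" (length 4)

4


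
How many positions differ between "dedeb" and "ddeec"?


Comparing "dedeb" and "ddeec" position by position:
  Position 0: 'd' vs 'd' => same
  Position 1: 'e' vs 'd' => DIFFER
  Position 2: 'd' vs 'e' => DIFFER
  Position 3: 'e' vs 'e' => same
  Position 4: 'b' vs 'c' => DIFFER
Positions that differ: 3

3


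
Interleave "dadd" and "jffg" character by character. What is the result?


Interleaving "dadd" and "jffg":
  Position 0: 'd' from first, 'j' from second => "dj"
  Position 1: 'a' from first, 'f' from second => "af"
  Position 2: 'd' from first, 'f' from second => "df"
  Position 3: 'd' from first, 'g' from second => "dg"
Result: djafdfdg

djafdfdg


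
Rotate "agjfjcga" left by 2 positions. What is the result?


Input: "agjfjcga", rotate left by 2
First 2 characters: "ag"
Remaining characters: "jfjcga"
Concatenate remaining + first: "jfjcga" + "ag" = "jfjcgaag"

jfjcgaag


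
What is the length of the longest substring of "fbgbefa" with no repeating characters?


Input: "fbgbefa"
Sliding window (track last position of each char):
  Position 0 ('f'): window [0,0] length 1 -- new best
  Position 1 ('b'): window [0,1] length 2 -- new best
  Position 2 ('g'): window [0,2] length 3 -- new best
  Position 3 ('b'): repeat (last at 1), move window start to 2
  Position 3 ('b'): window [2,3] length 2
  Position 4 ('e'): window [2,4] length 3
  Position 5 ('f'): window [2,5] length 4 -- new best
  Position 6 ('a'): window [2,6] length 5 -- new best
Longest substring with no repeats: "gbefa" with length 5

5


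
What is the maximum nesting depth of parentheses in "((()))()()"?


Input: "((()))()()"
Tracking depth:
  Position 0 '(': depth becomes 1
  Position 1 '(': depth becomes 2
  Position 2 '(': depth becomes 3
  Position 3 ')': depth becomes 2
  Position 4 ')': depth becomes 1
  Position 5 ')': depth becomes 0
  Position 6 '(': depth becomes 1
  Position 7 ')': depth becomes 0
  Position 8 '(': depth becomes 1
  Position 9 ')': depth becomes 0
Maximum depth reached: 3

3


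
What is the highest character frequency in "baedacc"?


Input: baedacc
Character counts:
  'a': 2
  'b': 1
  'c': 2
  'd': 1
  'e': 1
Maximum frequency: 2

2


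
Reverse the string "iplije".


Input: iplije
Reading characters right to left:
  Position 5: 'e'
  Position 4: 'j'
  Position 3: 'i'
  Position 2: 'l'
  Position 1: 'p'
  Position 0: 'i'
Reversed: ejilpi

ejilpi


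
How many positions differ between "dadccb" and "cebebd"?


Comparing "dadccb" and "cebebd" position by position:
  Position 0: 'd' vs 'c' => DIFFER
  Position 1: 'a' vs 'e' => DIFFER
  Position 2: 'd' vs 'b' => DIFFER
  Position 3: 'c' vs 'e' => DIFFER
  Position 4: 'c' vs 'b' => DIFFER
  Position 5: 'b' vs 'd' => DIFFER
Positions that differ: 6

6


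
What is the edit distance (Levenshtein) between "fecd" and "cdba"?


Computing edit distance: "fecd" -> "cdba"
DP table:
           c    d    b    a
      0    1    2    3    4
  f   1    1    2    3    4
  e   2    2    2    3    4
  c   3    2    3    3    4
  d   4    3    2    3    4
Edit distance = dp[4][4] = 4

4


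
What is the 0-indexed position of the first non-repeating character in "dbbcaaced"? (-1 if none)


Input: dbbcaaced
Character frequencies:
  'a': 2
  'b': 2
  'c': 2
  'd': 2
  'e': 1
Scanning left to right for freq == 1:
  Position 0 ('d'): freq=2, skip
  Position 1 ('b'): freq=2, skip
  Position 2 ('b'): freq=2, skip
  Position 3 ('c'): freq=2, skip
  Position 4 ('a'): freq=2, skip
  Position 5 ('a'): freq=2, skip
  Position 6 ('c'): freq=2, skip
  Position 7 ('e'): unique! => answer = 7

7


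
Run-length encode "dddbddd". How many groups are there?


Input: dddbddd
Scanning for consecutive runs:
  Group 1: 'd' x 3 (positions 0-2)
  Group 2: 'b' x 1 (positions 3-3)
  Group 3: 'd' x 3 (positions 4-6)
Total groups: 3

3


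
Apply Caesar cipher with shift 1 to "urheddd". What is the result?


Caesar cipher: shift "urheddd" by 1
  'u' (pos 20) + 1 = pos 21 = 'v'
  'r' (pos 17) + 1 = pos 18 = 's'
  'h' (pos 7) + 1 = pos 8 = 'i'
  'e' (pos 4) + 1 = pos 5 = 'f'
  'd' (pos 3) + 1 = pos 4 = 'e'
  'd' (pos 3) + 1 = pos 4 = 'e'
  'd' (pos 3) + 1 = pos 4 = 'e'
Result: vsifeee

vsifeee


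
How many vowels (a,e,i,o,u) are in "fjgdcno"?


Input: fjgdcno
Checking each character:
  'f' at position 0: consonant
  'j' at position 1: consonant
  'g' at position 2: consonant
  'd' at position 3: consonant
  'c' at position 4: consonant
  'n' at position 5: consonant
  'o' at position 6: vowel (running total: 1)
Total vowels: 1

1


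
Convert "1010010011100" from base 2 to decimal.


Input: "1010010011100" in base 2
Positional expansion:
  Digit '1' (value 1) x 2^12 = 4096
  Digit '0' (value 0) x 2^11 = 0
  Digit '1' (value 1) x 2^10 = 1024
  Digit '0' (value 0) x 2^9 = 0
  Digit '0' (value 0) x 2^8 = 0
  Digit '1' (value 1) x 2^7 = 128
  Digit '0' (value 0) x 2^6 = 0
  Digit '0' (value 0) x 2^5 = 0
  Digit '1' (value 1) x 2^4 = 16
  Digit '1' (value 1) x 2^3 = 8
  Digit '1' (value 1) x 2^2 = 4
  Digit '0' (value 0) x 2^1 = 0
  Digit '0' (value 0) x 2^0 = 0
Sum = 5276

5276


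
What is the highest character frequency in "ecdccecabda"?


Input: ecdccecabda
Character counts:
  'a': 2
  'b': 1
  'c': 4
  'd': 2
  'e': 2
Maximum frequency: 4

4


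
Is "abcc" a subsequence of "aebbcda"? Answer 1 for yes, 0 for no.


Check if "abcc" is a subsequence of "aebbcda"
Greedy scan:
  Position 0 ('a'): matches sub[0] = 'a'
  Position 1 ('e'): no match needed
  Position 2 ('b'): matches sub[1] = 'b'
  Position 3 ('b'): no match needed
  Position 4 ('c'): matches sub[2] = 'c'
  Position 5 ('d'): no match needed
  Position 6 ('a'): no match needed
Only matched 3/4 characters => not a subsequence

0
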